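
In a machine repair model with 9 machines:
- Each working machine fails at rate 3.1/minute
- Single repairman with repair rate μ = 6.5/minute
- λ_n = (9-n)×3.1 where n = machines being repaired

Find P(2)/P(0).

P(2)/P(0) = ∏_{i=0}^{2-1} λ_i/μ_{i+1}
= (9-0)×3.1/6.5 × (9-1)×3.1/6.5
= 16.3768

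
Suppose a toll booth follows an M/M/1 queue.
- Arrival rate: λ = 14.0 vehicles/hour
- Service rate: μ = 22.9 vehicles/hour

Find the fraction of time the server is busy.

Server utilization: ρ = λ/μ
ρ = 14.0/22.9 = 0.6114
The server is busy 61.14% of the time.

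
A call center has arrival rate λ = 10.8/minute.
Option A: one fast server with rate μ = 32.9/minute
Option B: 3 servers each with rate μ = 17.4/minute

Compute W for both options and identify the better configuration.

Option A: single server μ = 32.9 (M/M/1)
  ρ_A = 10.8/32.9 = 0.3283
  W_A = 1/(μ-λ) = 1/(32.9-10.8) = 1/22.10 = 0.04525

Option B: 3 servers μ = 17.4 (M/M/3)
  ρ_B = λ/(cμ) = 10.8/(3×17.4) = 0.2069
  Offered load a = λ/μ = cρ = 10.8/17.4 = 0.6207
  P₀ = [ Σₙ₌₀^2 aⁿ/n! + a^3/(3!(1-ρ)) ]⁻¹
  Σ = a^0/0! + a^1/1! + a^2/2! = 1.0000 + 0.6207 + 0.1926 = 1.8133
  a^3/(3!(1-ρ)) = 0.2391/(6 × 0.7931) = 0.05025
  P₀ = 1/(1.8133 + 0.05025) = 0.5366
  Lq = P₀·a^3·ρ / (3!(1-ρ)²) = 0.5366 × 0.2391 × 0.2069 / (6 × 0.6290) = 0.007034
  Wq_B = Lq/λ = 0.007034/10.8 = 0.0006513
  W_B = Wq_B + 1/μ = 0.0006513 + 0.05747 = 0.05812

Since W_A = 0.04525 < W_B = 0.05812, Option A (single fast server) has the shorter time in system.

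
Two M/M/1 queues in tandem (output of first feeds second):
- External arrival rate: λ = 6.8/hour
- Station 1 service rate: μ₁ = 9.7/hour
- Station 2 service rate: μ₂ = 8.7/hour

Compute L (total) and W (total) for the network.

By Jackson's theorem, each station behaves as independent M/M/1.
Station 1: ρ₁ = 6.8/9.7 = 0.7010, L₁ = ρ₁/(1-ρ₁) = λ/(μ₁-λ) = 6.8/2.90 = 2.34483
Station 2: ρ₂ = 6.8/8.7 = 0.7816, L₂ = ρ₂/(1-ρ₂) = λ/(μ₂-λ) = 6.8/1.90 = 3.57895
Total: L = L₁ + L₂ = 2.34483 + 3.57895 = 5.9238
W = L/λ = 5.9238/6.8 = 0.8711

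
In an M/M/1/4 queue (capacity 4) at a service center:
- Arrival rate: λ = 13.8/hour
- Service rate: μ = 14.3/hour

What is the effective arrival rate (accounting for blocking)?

ρ = λ/μ = 13.8/14.3 = 0.965035
P₀ = (1-ρ)/(1-ρ^(K+1)) = (1-0.965035)/(1-0.965035^5) = 0.03497/0.1630 = 0.2145
P_K = P₀×ρ^K = 0.2145 × 0.965035^4 = 0.2145 × 0.8673 = 0.1860
λ_eff = λ(1-P_K) = 13.8 × (1 - 0.18602) = 13.8 × 0.81398 = 11.2329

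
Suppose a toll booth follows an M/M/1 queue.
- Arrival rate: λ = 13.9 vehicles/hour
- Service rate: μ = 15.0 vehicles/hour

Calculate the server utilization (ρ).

Server utilization: ρ = λ/μ
ρ = 13.9/15.0 = 0.9267
The server is busy 92.67% of the time.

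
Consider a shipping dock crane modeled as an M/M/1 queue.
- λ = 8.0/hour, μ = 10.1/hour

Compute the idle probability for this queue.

ρ = λ/μ = 8.0/10.1 = 0.7921
P(0) = 1 - ρ = 1 - 0.7921 = 0.2079
The server is idle 20.79% of the time.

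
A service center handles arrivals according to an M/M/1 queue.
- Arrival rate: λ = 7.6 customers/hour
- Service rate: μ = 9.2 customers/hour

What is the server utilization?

Server utilization: ρ = λ/μ
ρ = 7.6/9.2 = 0.8261
The server is busy 82.61% of the time.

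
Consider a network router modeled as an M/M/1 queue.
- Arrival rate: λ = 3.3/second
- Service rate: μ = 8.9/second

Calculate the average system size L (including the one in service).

ρ = λ/μ = 3.3/8.9 = 0.3708
For M/M/1: L = λ/(μ-λ)
L = 3.3/(8.9-3.3) = 3.3/5.60
L = 0.5893 packets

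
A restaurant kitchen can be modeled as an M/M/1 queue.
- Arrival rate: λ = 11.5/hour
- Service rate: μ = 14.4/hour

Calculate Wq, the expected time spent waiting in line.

First, compute utilization: ρ = λ/μ = 11.5/14.4 = 0.7986
For M/M/1: Wq = λ/(μ(μ-λ))
Wq = 11.5/(14.4 × (14.4-11.5))
Wq = 11.5/(14.4 × 2.90)
Wq = 0.2754 hours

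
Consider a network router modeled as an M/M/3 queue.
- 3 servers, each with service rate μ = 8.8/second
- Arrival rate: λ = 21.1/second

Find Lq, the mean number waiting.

Traffic intensity: ρ = λ/(cμ) = 21.1/(3×8.8) = 0.7992
Since ρ = 0.7992 < 1, system is stable.
Offered load a = λ/μ = cρ = 21.1/8.8 = 2.3977
P₀ = [ Σₙ₌₀^2 aⁿ/n! + a^3/(3!(1-ρ)) ]⁻¹
Σ = a^0/0! + a^1/1! + a^2/2! = 1.00000 + 2.39773 + 2.87455 = 6.2723
a^3/(3!(1-ρ)) = 13.7848/(6 × 0.200758) = 11.4440
P₀ = 1/(6.2723 + 11.4440) = 0.05645
Lq = P₀·a^3·ρ / (3!(1-ρ)²) = 0.056445 × 13.7848 × 0.79924 / (6 × 0.040304) = 2.5716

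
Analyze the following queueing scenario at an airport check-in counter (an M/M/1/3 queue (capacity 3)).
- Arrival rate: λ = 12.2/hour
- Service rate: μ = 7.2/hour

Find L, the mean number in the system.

ρ = λ/μ = 12.2/7.2 = 1.69444
P₀ = (1-ρ)/(1-ρ^(K+1)) = (1-1.69444)/(1-1.69444^4) = -0.6944/-7.2434 = 0.09587
P_K = P₀×ρ^K = 0.09587 × 1.69444^3 = 0.09587 × 4.8650 = 0.4664
L = ρ[1 - (K+1)ρ^K + Kρ^(K+1)] / [(1-ρ)(1-ρ^(K+1))]
L = 1.69444 × (1 - 4×4.8650 + 3×8.2434) / ((1 - 1.69444) × (1 - 8.2434)) = 2.1122 passengers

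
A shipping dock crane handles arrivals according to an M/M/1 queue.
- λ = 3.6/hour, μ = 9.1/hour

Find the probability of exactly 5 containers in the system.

ρ = λ/μ = 3.6/9.1 = 0.3956
P(n) = (1-ρ)ρⁿ
P(5) = (1-0.3956) × 0.3956^5
P(5) = 0.6044 × 0.009689
P(5) = 0.005856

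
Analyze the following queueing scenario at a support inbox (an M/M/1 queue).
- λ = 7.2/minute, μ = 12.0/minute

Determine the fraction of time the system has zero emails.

ρ = λ/μ = 7.2/12.0 = 0.6000
P(0) = 1 - ρ = 1 - 0.6000 = 0.4000
The server is idle 40.00% of the time.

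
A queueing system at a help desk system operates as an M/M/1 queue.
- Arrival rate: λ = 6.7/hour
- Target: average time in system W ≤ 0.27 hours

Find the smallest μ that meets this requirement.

For M/M/1: W = 1/(μ-λ)
Need W ≤ 0.27, so 1/(μ-λ) ≤ 0.27
μ - λ ≥ 1/0.27 = 3.7037
μ ≥ 6.7 + 3.7037 = 10.4037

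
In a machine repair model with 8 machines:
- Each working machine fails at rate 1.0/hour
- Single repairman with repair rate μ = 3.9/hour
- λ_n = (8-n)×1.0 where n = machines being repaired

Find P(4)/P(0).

P(4)/P(0) = ∏_{i=0}^{4-1} λ_i/μ_{i+1}
= (8-0)×1.0/3.9 × (8-1)×1.0/3.9 × (8-2)×1.0/3.9 × (8-3)×1.0/3.9
= 7.2619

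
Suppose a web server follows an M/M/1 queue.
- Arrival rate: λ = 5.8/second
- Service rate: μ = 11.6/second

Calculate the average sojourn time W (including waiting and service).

First, compute utilization: ρ = λ/μ = 5.8/11.6 = 0.5000
For M/M/1: W = 1/(μ-λ)
W = 1/(11.6-5.8) = 1/5.80
W = 0.1724 seconds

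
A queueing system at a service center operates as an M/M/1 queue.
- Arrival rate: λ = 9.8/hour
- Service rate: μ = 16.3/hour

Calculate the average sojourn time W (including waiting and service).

First, compute utilization: ρ = λ/μ = 9.8/16.3 = 0.6012
For M/M/1: W = 1/(μ-λ)
W = 1/(16.3-9.8) = 1/6.50
W = 0.1538 hours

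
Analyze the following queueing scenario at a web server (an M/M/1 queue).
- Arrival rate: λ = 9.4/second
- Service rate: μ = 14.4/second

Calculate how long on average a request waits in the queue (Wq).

First, compute utilization: ρ = λ/μ = 9.4/14.4 = 0.6528
For M/M/1: Wq = λ/(μ(μ-λ))
Wq = 9.4/(14.4 × (14.4-9.4))
Wq = 9.4/(14.4 × 5.00)
Wq = 0.1306 seconds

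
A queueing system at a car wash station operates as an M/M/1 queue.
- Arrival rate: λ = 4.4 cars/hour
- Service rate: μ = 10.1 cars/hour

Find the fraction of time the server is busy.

Server utilization: ρ = λ/μ
ρ = 4.4/10.1 = 0.4356
The server is busy 43.56% of the time.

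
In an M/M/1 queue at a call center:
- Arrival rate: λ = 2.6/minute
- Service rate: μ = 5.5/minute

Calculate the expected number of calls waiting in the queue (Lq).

ρ = λ/μ = 2.6/5.5 = 0.4727
For M/M/1: Lq = λ²/(μ(μ-λ))
Lq = 6.76/(5.5 × 2.90)
Lq = 0.4238 calls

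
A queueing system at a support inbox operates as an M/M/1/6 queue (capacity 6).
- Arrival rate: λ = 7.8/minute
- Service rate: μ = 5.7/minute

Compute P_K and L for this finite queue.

ρ = λ/μ = 7.8/5.7 = 1.3684
P₀ = (1-ρ)/(1-ρ^(K+1)) = (1-1.3684)/(1-1.3684^7) = -0.3684/-7.9844 = 0.04614
P_K = P₀×ρ^K = 0.04614 × 1.3684^6 = 0.04614 × 6.5657 = 0.3029
Blocking probability P_6 = 0.3029 (30.29%)
L = ρ[1 - (K+1)ρ^K + Kρ^(K+1)] / [(1-ρ)(1-ρ^(K+1))]
L = 1.3684 × (1 - 7×6.56566 + 6×8.98445) / ((1 - 1.3684) × (1 - 8.98445)) = 4.1623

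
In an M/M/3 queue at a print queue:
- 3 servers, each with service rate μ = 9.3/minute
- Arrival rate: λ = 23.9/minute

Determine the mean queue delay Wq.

Traffic intensity: ρ = λ/(cμ) = 23.9/(3×9.3) = 0.8566
Since ρ = 0.8566 < 1, system is stable.
Offered load a = λ/μ = cρ = 23.9/9.3 = 2.5699
P₀ = [ Σₙ₌₀^2 aⁿ/n! + a^3/(3!(1-ρ)) ]⁻¹
Σ = a^0/0! + a^1/1! + a^2/2! = 1.0000 + 2.5699 + 3.3022 = 6.8721
a^3/(3!(1-ρ)) = 16.97246/(6 × 0.1433692) = 19.7305
P₀ = 1/(6.8721 + 19.7305) = 0.03759
Lq = P₀·a^3·ρ / (3!(1-ρ)²) = 0.0375904 × 16.9725 × 0.856631 / (6 × 0.0205547) = 4.4315
Wq = Lq/λ = 4.4315/23.9 = 0.1854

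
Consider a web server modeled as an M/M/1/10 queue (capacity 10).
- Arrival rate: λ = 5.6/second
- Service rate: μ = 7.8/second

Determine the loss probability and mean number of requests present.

ρ = λ/μ = 5.6/7.8 = 0.71795
P₀ = (1-ρ)/(1-ρ^(K+1)) = (1-0.71795)/(1-0.71795^11) = 0.28205/0.97388 = 0.2896
P_K = P₀×ρ^K = 0.2896 × 0.71795^10 = 0.2896 × 0.03639 = 0.01054
Blocking probability P_10 = 0.01054 (1.05%)
L = ρ[1 - (K+1)ρ^K + Kρ^(K+1)] / [(1-ρ)(1-ρ^(K+1))]
L = 0.71795 × (1 - 11×0.036387 + 10×0.026124) / ((1 - 0.71795) × (1 - 0.026124)) = 2.2504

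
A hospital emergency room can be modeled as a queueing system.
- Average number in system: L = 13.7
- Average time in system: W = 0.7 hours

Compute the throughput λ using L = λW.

Little's Law: L = λW, so λ = L/W
λ = 13.7/0.7 = 19.5714 patients/hour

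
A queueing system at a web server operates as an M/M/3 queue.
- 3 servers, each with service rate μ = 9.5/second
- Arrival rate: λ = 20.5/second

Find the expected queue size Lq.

Traffic intensity: ρ = λ/(cμ) = 20.5/(3×9.5) = 0.7193
Since ρ = 0.7193 < 1, system is stable.
Offered load a = λ/μ = cρ = 20.5/9.5 = 2.1579
P₀ = [ Σₙ₌₀^2 aⁿ/n! + a^3/(3!(1-ρ)) ]⁻¹
Σ = a^0/0! + a^1/1! + a^2/2! = 1.00000 + 2.15789 + 2.32825 = 5.4861
a^3/(3!(1-ρ)) = 10.0483/(6 × 0.2807) = 5.9662
P₀ = 1/(5.4861 + 5.9662) = 0.08732
Lq = P₀·a^3·ρ / (3!(1-ρ)²) = 0.08732 × 10.0483 × 0.7193 / (6 × 0.07879) = 1.3350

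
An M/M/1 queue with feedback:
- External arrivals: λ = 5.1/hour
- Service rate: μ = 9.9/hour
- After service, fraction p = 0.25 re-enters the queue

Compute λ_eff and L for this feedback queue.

Effective arrival rate: λ_eff = λ/(1-p) = 5.1/(1-0.25) = 5.1/0.75 = 6.8000
ρ = λ_eff/μ = 6.8000/9.9 = 0.6868687
L = ρ/(1-ρ) = 0.6868687/(1-0.6868687) = 2.1935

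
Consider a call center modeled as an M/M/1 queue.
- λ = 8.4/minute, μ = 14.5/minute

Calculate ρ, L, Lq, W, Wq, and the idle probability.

Step 1: ρ = λ/μ = 8.4/14.5 = 0.5793
Step 2: L = λ/(μ-λ) = 8.4/6.10 = 1.3770
Step 3: Lq = λ²/(μ(μ-λ)) = 70.56/(14.5×6.10) = 0.7977
Step 4: W = 1/(μ-λ) = 1/6.10 = 0.16393
Step 5: Wq = λ/(μ(μ-λ)) = 8.4/(14.5×6.10) = 0.09497
Step 6: P(0) = 1-ρ = 0.4207
Verify: L = λW = 8.4×0.16393 = 1.3770 ✔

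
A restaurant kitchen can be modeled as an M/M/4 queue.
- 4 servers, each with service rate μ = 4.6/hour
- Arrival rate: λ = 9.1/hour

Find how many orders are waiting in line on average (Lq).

Traffic intensity: ρ = λ/(cμ) = 9.1/(4×4.6) = 0.4946
Since ρ = 0.4946 < 1, system is stable.
Offered load a = λ/μ = cρ = 9.1/4.6 = 1.9783
P₀ = [ Σₙ₌₀^3 aⁿ/n! + a^4/(4!(1-ρ)) ]⁻¹
Σ = a^0/0! + a^1/1! + a^2/2! + a^3/3! = 1.00000 + 1.97826 + 1.95676 + 1.29033 = 6.2253
a^4/(4!(1-ρ)) = 15.3156/(24 × 0.50543) = 1.2626
P₀ = 1/(6.2253 + 1.2626) = 0.1335
Lq = P₀·a^4·ρ / (4!(1-ρ)²) = 0.13355 × 15.3156 × 0.49457 / (24 × 0.25546) = 0.1650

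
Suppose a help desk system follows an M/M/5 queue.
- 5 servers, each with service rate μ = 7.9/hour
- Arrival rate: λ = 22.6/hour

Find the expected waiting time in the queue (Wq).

Traffic intensity: ρ = λ/(cμ) = 22.6/(5×7.9) = 0.5722
Since ρ = 0.5722 < 1, system is stable.
Offered load a = λ/μ = cρ = 22.6/7.9 = 2.8608
P₀ = [ Σₙ₌₀^4 aⁿ/n! + a^5/(5!(1-ρ)) ]⁻¹
Σ = a^0/0! + a^1/1! + a^2/2! + a^3/3! + a^4/4! = 1.0000 + 2.8608 + 4.0920 + 3.9020 + 2.7907 = 14.6455
a^5/(5!(1-ρ)) = 191.6050/(120 × 0.427848) = 3.7320
P₀ = 1/(14.6455 + 3.7320) = 0.05441
Lq = P₀·a^5·ρ / (5!(1-ρ)²) = 0.054415 × 191.6050 × 0.57215 / (120 × 0.18305) = 0.2716
Wq = Lq/λ = 0.2716/22.6 = 0.01202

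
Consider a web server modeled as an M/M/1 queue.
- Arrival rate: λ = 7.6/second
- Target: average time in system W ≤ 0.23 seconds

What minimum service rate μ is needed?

For M/M/1: W = 1/(μ-λ)
Need W ≤ 0.23, so 1/(μ-λ) ≤ 0.23
μ - λ ≥ 1/0.23 = 4.3478
μ ≥ 7.6 + 4.3478 = 11.9478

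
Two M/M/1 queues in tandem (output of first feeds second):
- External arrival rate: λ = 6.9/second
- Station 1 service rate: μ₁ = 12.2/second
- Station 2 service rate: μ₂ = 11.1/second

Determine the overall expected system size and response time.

By Jackson's theorem, each station behaves as independent M/M/1.
Station 1: ρ₁ = 6.9/12.2 = 0.5656, L₁ = ρ₁/(1-ρ₁) = λ/(μ₁-λ) = 6.9/5.30 = 1.30189
Station 2: ρ₂ = 6.9/11.1 = 0.6216, L₂ = ρ₂/(1-ρ₂) = λ/(μ₂-λ) = 6.9/4.20 = 1.64286
Total: L = L₁ + L₂ = 1.30189 + 1.64286 = 2.9447
W = L/λ = 2.9447/6.9 = 0.4268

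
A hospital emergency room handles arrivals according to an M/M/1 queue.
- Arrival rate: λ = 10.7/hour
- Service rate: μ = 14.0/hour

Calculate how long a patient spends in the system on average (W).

First, compute utilization: ρ = λ/μ = 10.7/14.0 = 0.7643
For M/M/1: W = 1/(μ-λ)
W = 1/(14.0-10.7) = 1/3.30
W = 0.3030 hours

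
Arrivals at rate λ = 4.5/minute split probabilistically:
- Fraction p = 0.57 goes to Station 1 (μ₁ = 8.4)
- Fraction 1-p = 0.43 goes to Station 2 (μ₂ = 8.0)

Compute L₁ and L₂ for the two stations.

Effective rates: λ₁ = 4.5×0.57 = 2.565, λ₂ = 4.5×0.43 = 1.935
Station 1: ρ₁ = 2.565/8.4 = 0.30536, L₁ = ρ₁/(1-ρ₁) = 0.30536/(1-0.30536) = 0.4396
Station 2: ρ₂ = 1.935/8.0 = 0.241875, L₂ = ρ₂/(1-ρ₂) = 0.241875/(1-0.241875) = 0.3190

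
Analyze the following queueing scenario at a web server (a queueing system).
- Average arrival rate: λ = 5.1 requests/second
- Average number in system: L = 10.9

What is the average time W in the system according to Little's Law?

Little's Law: L = λW, so W = L/λ
W = 10.9/5.1 = 2.1373 seconds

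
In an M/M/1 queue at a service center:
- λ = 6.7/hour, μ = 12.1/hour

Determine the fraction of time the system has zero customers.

ρ = λ/μ = 6.7/12.1 = 0.5537
P(0) = 1 - ρ = 1 - 0.5537 = 0.4463
The server is idle 44.63% of the time.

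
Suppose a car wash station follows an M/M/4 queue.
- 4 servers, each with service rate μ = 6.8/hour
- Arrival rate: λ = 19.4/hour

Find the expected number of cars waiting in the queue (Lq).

Traffic intensity: ρ = λ/(cμ) = 19.4/(4×6.8) = 0.7132
Since ρ = 0.7132 < 1, system is stable.
Offered load a = λ/μ = cρ = 19.4/6.8 = 2.8529
P₀ = [ Σₙ₌₀^3 aⁿ/n! + a^4/(4!(1-ρ)) ]⁻¹
Σ = a^0/0! + a^1/1! + a^2/2! + a^3/3! = 1.00000 + 2.85294 + 4.06964 + 3.87014 = 11.7927
a^4/(4!(1-ρ)) = 66.2478/(24 × 0.286765) = 9.6257
P₀ = 1/(11.7927 + 9.6257) = 0.04669
Lq = P₀·a^4·ρ / (4!(1-ρ)²) = 0.04669 × 66.2478 × 0.7132 / (24 × 0.08223) = 1.1178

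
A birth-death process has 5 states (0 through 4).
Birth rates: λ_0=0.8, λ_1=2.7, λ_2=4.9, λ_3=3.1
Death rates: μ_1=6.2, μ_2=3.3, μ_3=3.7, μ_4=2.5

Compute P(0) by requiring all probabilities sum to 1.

Ratios P(n)/P(0) = (λ₀···λₙ₋₁)/(μ₁···μₙ):
P(1)/P(0) = (0.8)/(6.2) = 0.1290
P(2)/P(0) = (0.8×2.7)/(6.2×3.3) = 0.1056
P(3)/P(0) = (0.8×2.7×4.9)/(6.2×3.3×3.7) = 0.1398
P(4)/P(0) = (0.8×2.7×4.9×3.1)/(6.2×3.3×3.7×2.5) = 0.1734

Normalization: ∑ P(n) = 1
P(0) × (1.0000 + 0.1290 + 0.1056 + 0.1398 + 0.1734) = 1
P(0) × 1.5478 = 1
P(0) = 1/1.5478 = 0.6461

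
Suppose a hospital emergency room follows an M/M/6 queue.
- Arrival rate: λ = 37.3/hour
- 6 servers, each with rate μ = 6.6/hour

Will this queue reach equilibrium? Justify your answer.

Stability requires ρ = λ/(cμ) < 1
ρ = 37.3/(6 × 6.6) = 37.3/39.60 = 0.9419
Since 0.9419 < 1, the system is STABLE.
The servers are busy 94.19% of the time.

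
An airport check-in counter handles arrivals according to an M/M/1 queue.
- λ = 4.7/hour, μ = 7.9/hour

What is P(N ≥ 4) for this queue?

ρ = λ/μ = 4.7/7.9 = 0.59494
P(N ≥ n) = ρⁿ
P(N ≥ 4) = 0.59494^4
P(N ≥ 4) = 0.1253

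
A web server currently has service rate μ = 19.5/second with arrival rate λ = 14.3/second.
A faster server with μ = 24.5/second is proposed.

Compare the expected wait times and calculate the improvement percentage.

System 1: ρ₁ = 14.3/19.5 = 0.7333, W₁ = 1/(19.5-14.3) = 0.1923
System 2: ρ₂ = 14.3/24.5 = 0.5837, W₂ = 1/(24.5-14.3) = 0.09804
Improvement: (W₁-W₂)/W₁ = (0.1923-0.09804)/0.1923 = 49.02%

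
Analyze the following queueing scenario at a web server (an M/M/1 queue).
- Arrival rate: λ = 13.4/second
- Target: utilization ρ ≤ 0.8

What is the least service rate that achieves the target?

ρ = λ/μ, so μ = λ/ρ
μ ≥ 13.4/0.8 = 16.7500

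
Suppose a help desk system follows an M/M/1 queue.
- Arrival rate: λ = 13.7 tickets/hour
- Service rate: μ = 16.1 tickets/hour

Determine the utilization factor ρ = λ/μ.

Server utilization: ρ = λ/μ
ρ = 13.7/16.1 = 0.8509
The server is busy 85.09% of the time.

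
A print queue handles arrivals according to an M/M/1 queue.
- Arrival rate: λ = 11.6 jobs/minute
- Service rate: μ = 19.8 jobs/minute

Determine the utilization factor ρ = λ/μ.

Server utilization: ρ = λ/μ
ρ = 11.6/19.8 = 0.5859
The server is busy 58.59% of the time.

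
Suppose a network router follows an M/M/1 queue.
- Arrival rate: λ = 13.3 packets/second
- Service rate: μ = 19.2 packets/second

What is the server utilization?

Server utilization: ρ = λ/μ
ρ = 13.3/19.2 = 0.6927
The server is busy 69.27% of the time.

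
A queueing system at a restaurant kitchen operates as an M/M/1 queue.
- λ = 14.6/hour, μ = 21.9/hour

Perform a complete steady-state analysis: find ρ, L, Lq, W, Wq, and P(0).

Step 1: ρ = λ/μ = 14.6/21.9 = 0.6667
Step 2: L = λ/(μ-λ) = 14.6/7.30 = 2.0000
Step 3: Lq = λ²/(μ(μ-λ)) = 213.16/(21.9×7.30) = 1.3333
Step 4: W = 1/(μ-λ) = 1/7.30 = 0.136986
Step 5: Wq = λ/(μ(μ-λ)) = 14.6/(21.9×7.30) = 0.09132
Step 6: P(0) = 1-ρ = 0.3333
Verify: L = λW = 14.6×0.136986 = 2.0000 ✔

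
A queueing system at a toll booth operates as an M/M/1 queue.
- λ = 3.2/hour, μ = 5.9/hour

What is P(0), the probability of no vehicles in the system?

ρ = λ/μ = 3.2/5.9 = 0.5424
P(0) = 1 - ρ = 1 - 0.5424 = 0.4576
The server is idle 45.76% of the time.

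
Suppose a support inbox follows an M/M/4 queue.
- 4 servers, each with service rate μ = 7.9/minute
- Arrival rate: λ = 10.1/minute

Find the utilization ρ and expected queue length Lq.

Traffic intensity: ρ = λ/(cμ) = 10.1/(4×7.9) = 0.3196
Since ρ = 0.3196 < 1, system is stable.
Offered load a = λ/μ = cρ = 10.1/7.9 = 1.2785
P₀ = [ Σₙ₌₀^3 aⁿ/n! + a^4/(4!(1-ρ)) ]⁻¹
Σ = a^0/0! + a^1/1! + a^2/2! + a^3/3! = 1.0000 + 1.2785 + 0.81726 + 0.34828 = 3.4440
a^4/(4!(1-ρ)) = 2.6716/(24 × 0.6804) = 0.1636
P₀ = 1/(3.4440 + 0.1636) = 0.2772
Lq = P₀·a^4·ρ / (4!(1-ρ)²) = 0.2772 × 2.6716 × 0.3196 / (24 × 0.4629) = 0.02130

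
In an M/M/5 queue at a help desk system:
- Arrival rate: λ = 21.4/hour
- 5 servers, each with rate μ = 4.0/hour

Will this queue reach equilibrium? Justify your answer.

Stability requires ρ = λ/(cμ) < 1
ρ = 21.4/(5 × 4.0) = 21.4/20.00 = 1.0700
Since 1.0700 ≥ 1, the system is UNSTABLE.
Need c > λ/μ = 21.4/4.0 = 5.35.
Minimum servers needed: c = 6.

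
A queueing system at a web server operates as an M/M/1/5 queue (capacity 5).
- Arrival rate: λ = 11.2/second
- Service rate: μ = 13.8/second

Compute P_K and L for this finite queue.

ρ = λ/μ = 11.2/13.8 = 0.8116
P₀ = (1-ρ)/(1-ρ^(K+1)) = (1-0.8116)/(1-0.8116^6) = 0.1884/0.7142 = 0.2638
P_K = P₀×ρ^K = 0.26379 × 0.8116^5 = 0.26379 × 0.35214 = 0.09289
Blocking probability P_5 = 0.09289 (9.29%)
L = ρ[1 - (K+1)ρ^K + Kρ^(K+1)] / [(1-ρ)(1-ρ^(K+1))]
L = 0.8116 × (1 - 6×0.352136 + 5×0.285793) / ((1 - 0.8116) × (1 - 0.285793)) = 1.9069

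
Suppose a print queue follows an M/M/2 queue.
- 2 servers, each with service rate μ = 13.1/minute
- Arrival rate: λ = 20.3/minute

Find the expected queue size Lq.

Traffic intensity: ρ = λ/(cμ) = 20.3/(2×13.1) = 0.7748
Since ρ = 0.7748 < 1, system is stable.
Offered load a = λ/μ = cρ = 20.3/13.1 = 1.5496
P₀ = [ Σₙ₌₀^1 aⁿ/n! + a^2/(2!(1-ρ)) ]⁻¹
Σ = a^0/0! + a^1/1! = 1.0000 + 1.5496 = 2.5496
a^2/(2!(1-ρ)) = 2.4013/(2 × 0.22519) = 5.3317
P₀ = 1/(2.5496 + 5.3317) = 0.1269
Lq = P₀·a^2·ρ / (2!(1-ρ)²) = 0.12688 × 2.4013 × 0.77481 / (2 × 0.050711) = 2.3276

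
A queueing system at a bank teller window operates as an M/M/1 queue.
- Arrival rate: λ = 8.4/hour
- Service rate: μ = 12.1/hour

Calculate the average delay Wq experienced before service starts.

First, compute utilization: ρ = λ/μ = 8.4/12.1 = 0.6942
For M/M/1: Wq = λ/(μ(μ-λ))
Wq = 8.4/(12.1 × (12.1-8.4))
Wq = 8.4/(12.1 × 3.70)
Wq = 0.1876 hours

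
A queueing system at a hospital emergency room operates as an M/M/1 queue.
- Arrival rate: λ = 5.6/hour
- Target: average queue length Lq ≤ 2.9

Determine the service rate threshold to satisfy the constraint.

For M/M/1: Lq = λ²/(μ(μ-λ))
Need Lq ≤ 2.9, i.e. μ(μ-λ) ≥ λ²/2.9
μ² - 5.6μ - 31.36/2.9 ≥ 0  →  μ² - 5.6μ - 10.8138 ≥ 0
Quadratic formula (positive root): μ = [λ + √(λ² + 4×10.8138)]/2
Discriminant: 31.36 + 4×10.8138 = 74.6152, √74.6152 = 8.6380
μ ≥ (5.6 + 8.6380)/2 = 7.1190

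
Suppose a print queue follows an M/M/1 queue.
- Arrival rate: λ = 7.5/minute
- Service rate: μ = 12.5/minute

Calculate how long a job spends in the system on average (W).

First, compute utilization: ρ = λ/μ = 7.5/12.5 = 0.6000
For M/M/1: W = 1/(μ-λ)
W = 1/(12.5-7.5) = 1/5.00
W = 0.2000 minutes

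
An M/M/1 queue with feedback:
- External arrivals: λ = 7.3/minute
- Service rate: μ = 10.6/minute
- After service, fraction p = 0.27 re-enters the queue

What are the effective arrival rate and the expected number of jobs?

Effective arrival rate: λ_eff = λ/(1-p) = 7.3/(1-0.27) = 7.3/0.73 = 10.0000
ρ = λ_eff/μ = 10.0000/10.6 = 0.9433962
L = ρ/(1-ρ) = 0.9433962/(1-0.9433962) = 16.6667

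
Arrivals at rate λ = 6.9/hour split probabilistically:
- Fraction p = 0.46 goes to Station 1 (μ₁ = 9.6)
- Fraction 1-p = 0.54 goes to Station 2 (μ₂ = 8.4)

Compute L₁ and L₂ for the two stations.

Effective rates: λ₁ = 6.9×0.46 = 3.174, λ₂ = 6.9×0.54 = 3.726
Station 1: ρ₁ = 3.174/9.6 = 0.3306, L₁ = ρ₁/(1-ρ₁) = 0.3306/(1-0.3306) = 0.4939
Station 2: ρ₂ = 3.726/8.4 = 0.44357, L₂ = ρ₂/(1-ρ₂) = 0.44357/(1-0.44357) = 0.7972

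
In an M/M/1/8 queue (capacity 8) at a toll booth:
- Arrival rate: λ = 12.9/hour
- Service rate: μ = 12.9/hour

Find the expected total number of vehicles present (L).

ρ = λ/μ = 12.9/12.9 = 1 exactly.
With ρ = 1 the usual (1-ρ)/(1-ρ^(K+1)) form is 0/0; instead every state 0..K is equally likely.
P₀ = 1/(K+1) = 1/9 = 0.1111
P_K = P₀×ρ^K = P₀ = 0.1111
L = K/2 = 8/2 = 4.0000 vehicles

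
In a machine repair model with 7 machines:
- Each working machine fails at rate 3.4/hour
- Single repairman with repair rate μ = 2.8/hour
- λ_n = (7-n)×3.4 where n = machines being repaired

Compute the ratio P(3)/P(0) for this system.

P(3)/P(0) = ∏_{i=0}^{3-1} λ_i/μ_{i+1}
= (7-0)×3.4/2.8 × (7-1)×3.4/2.8 × (7-2)×3.4/2.8
= 375.9949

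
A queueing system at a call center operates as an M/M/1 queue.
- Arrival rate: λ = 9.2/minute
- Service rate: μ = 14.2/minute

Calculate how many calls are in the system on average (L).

ρ = λ/μ = 9.2/14.2 = 0.6479
For M/M/1: L = λ/(μ-λ)
L = 9.2/(14.2-9.2) = 9.2/5.00
L = 1.8400 calls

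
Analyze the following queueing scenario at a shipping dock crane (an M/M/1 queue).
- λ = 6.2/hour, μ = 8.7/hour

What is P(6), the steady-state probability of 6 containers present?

ρ = λ/μ = 6.2/8.7 = 0.71264
P(n) = (1-ρ)ρⁿ
P(6) = (1-0.71264) × 0.71264^6
P(6) = 0.28736 × 0.13098
P(6) = 0.03764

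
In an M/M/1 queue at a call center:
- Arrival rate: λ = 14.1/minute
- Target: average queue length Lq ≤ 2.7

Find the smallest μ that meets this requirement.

For M/M/1: Lq = λ²/(μ(μ-λ))
Need Lq ≤ 2.7, i.e. μ(μ-λ) ≥ λ²/2.7
μ² - 14.1μ - 198.81/2.7 ≥ 0  →  μ² - 14.1μ - 73.63333 ≥ 0
Quadratic formula (positive root): μ = [λ + √(λ² + 4×73.63333)]/2
Discriminant: 198.81 + 4×73.63333 = 493.3433, √493.3433 = 22.2113
μ ≥ (14.1 + 22.2113)/2 = 18.1557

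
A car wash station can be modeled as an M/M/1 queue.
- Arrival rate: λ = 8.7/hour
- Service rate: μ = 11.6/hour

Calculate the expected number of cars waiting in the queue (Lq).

ρ = λ/μ = 8.7/11.6 = 0.7500
For M/M/1: Lq = λ²/(μ(μ-λ))
Lq = 75.69/(11.6 × 2.90)
Lq = 2.2500 cars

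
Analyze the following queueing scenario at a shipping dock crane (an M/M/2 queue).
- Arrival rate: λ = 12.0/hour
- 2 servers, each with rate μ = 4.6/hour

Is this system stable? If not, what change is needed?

Stability requires ρ = λ/(cμ) < 1
ρ = 12.0/(2 × 4.6) = 12.0/9.20 = 1.3043
Since 1.3043 ≥ 1, the system is UNSTABLE.
Need c > λ/μ = 12.0/4.6 = 2.61.
Minimum servers needed: c = 3.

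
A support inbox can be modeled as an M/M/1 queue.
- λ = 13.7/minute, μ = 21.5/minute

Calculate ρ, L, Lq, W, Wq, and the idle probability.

Step 1: ρ = λ/μ = 13.7/21.5 = 0.6372
Step 2: L = λ/(μ-λ) = 13.7/7.80 = 1.7564
Step 3: Lq = λ²/(μ(μ-λ)) = 187.69/(21.5×7.80) = 1.1192
Step 4: W = 1/(μ-λ) = 1/7.80 = 0.128205
Step 5: Wq = λ/(μ(μ-λ)) = 13.7/(21.5×7.80) = 0.08169
Step 6: P(0) = 1-ρ = 0.3628
Verify: L = λW = 13.7×0.128205 = 1.7564 ✔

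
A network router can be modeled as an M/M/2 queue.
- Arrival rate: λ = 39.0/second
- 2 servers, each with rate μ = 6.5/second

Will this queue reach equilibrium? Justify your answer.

Stability requires ρ = λ/(cμ) < 1
ρ = 39.0/(2 × 6.5) = 39.0/13.00 = 3.0000
Since 3.0000 ≥ 1, the system is UNSTABLE.
Need c > λ/μ = 39.0/6.5 = 6.00.
Minimum servers needed: c = 7.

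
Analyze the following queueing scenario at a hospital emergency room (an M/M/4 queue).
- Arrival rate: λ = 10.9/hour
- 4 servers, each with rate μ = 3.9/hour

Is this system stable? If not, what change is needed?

Stability requires ρ = λ/(cμ) < 1
ρ = 10.9/(4 × 3.9) = 10.9/15.60 = 0.6987
Since 0.6987 < 1, the system is STABLE.
The servers are busy 69.87% of the time.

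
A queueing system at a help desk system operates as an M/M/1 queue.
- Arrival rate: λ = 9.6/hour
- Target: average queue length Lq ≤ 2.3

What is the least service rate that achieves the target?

For M/M/1: Lq = λ²/(μ(μ-λ))
Need Lq ≤ 2.3, i.e. μ(μ-λ) ≥ λ²/2.3
μ² - 9.6μ - 92.16/2.3 ≥ 0  →  μ² - 9.6μ - 40.06957 ≥ 0
Quadratic formula (positive root): μ = [λ + √(λ² + 4×40.06957)]/2
Discriminant: 92.16 + 4×40.06957 = 252.4383, √252.4383 = 15.88831
μ ≥ (9.6 + 15.88831)/2 = 12.7442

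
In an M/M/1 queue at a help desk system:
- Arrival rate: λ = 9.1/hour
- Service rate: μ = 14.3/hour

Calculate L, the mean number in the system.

ρ = λ/μ = 9.1/14.3 = 0.6364
For M/M/1: L = λ/(μ-λ)
L = 9.1/(14.3-9.1) = 9.1/5.20
L = 1.7500 tickets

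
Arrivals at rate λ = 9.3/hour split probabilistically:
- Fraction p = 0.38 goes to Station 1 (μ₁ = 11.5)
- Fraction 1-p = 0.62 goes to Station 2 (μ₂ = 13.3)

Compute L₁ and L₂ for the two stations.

Effective rates: λ₁ = 9.3×0.38 = 3.534, λ₂ = 9.3×0.62 = 5.766
Station 1: ρ₁ = 3.534/11.5 = 0.3073, L₁ = ρ₁/(1-ρ₁) = 0.3073/(1-0.3073) = 0.4436
Station 2: ρ₂ = 5.766/13.3 = 0.43353, L₂ = ρ₂/(1-ρ₂) = 0.43353/(1-0.43353) = 0.7653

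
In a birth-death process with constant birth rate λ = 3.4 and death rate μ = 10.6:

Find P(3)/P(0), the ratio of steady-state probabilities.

For constant rates: P(n)/P(0) = (λ/μ)^n
P(3)/P(0) = (3.4/10.6)^3 = 0.32075^3 = 0.03300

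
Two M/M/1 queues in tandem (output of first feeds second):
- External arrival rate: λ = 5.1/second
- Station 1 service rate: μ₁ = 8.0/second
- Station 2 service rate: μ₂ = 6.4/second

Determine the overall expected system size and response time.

By Jackson's theorem, each station behaves as independent M/M/1.
Station 1: ρ₁ = 5.1/8.0 = 0.6375, L₁ = ρ₁/(1-ρ₁) = λ/(μ₁-λ) = 5.1/2.90 = 1.7586
Station 2: ρ₂ = 5.1/6.4 = 0.7969, L₂ = ρ₂/(1-ρ₂) = λ/(μ₂-λ) = 5.1/1.30 = 3.9231
Total: L = L₁ + L₂ = 1.7586 + 3.9231 = 5.6817
W = L/λ = 5.6817/5.1 = 1.1141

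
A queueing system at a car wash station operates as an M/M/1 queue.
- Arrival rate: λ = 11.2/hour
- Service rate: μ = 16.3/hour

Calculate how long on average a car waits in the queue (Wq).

First, compute utilization: ρ = λ/μ = 11.2/16.3 = 0.6871
For M/M/1: Wq = λ/(μ(μ-λ))
Wq = 11.2/(16.3 × (16.3-11.2))
Wq = 11.2/(16.3 × 5.10)
Wq = 0.1347 hours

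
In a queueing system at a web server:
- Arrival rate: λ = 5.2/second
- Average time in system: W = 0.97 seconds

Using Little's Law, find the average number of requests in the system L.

Little's Law: L = λW
L = 5.2 × 0.97 = 5.0440 requests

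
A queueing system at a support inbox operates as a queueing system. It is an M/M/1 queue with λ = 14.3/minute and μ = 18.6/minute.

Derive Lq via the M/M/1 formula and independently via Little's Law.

Method 1 (direct): Lq = λ²/(μ(μ-λ)) = 204.49/(18.6 × 4.30) = 2.5568

Method 2 (Little's Law):
W = 1/(μ-λ) = 1/4.30 = 0.2326
Wq = W - 1/μ = 0.2326 - 0.05376 = 0.1788
Lq = λWq = 14.3 × 0.1788 = 2.5568 ✔ (matches Method 1)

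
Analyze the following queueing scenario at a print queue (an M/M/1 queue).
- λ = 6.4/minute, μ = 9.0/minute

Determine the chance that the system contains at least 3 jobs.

ρ = λ/μ = 6.4/9.0 = 0.7111
P(N ≥ n) = ρⁿ
P(N ≥ 3) = 0.7111^3
P(N ≥ 3) = 0.3596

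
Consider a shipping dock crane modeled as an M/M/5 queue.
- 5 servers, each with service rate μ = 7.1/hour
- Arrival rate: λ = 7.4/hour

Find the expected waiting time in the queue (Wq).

Traffic intensity: ρ = λ/(cμ) = 7.4/(5×7.1) = 0.2085
Since ρ = 0.2085 < 1, system is stable.
Offered load a = λ/μ = cρ = 7.4/7.1 = 1.0423
P₀ = [ Σₙ₌₀^4 aⁿ/n! + a^5/(5!(1-ρ)) ]⁻¹
Σ = a^0/0! + a^1/1! + a^2/2! + a^3/3! + a^4/4! = 1.0000 + 1.0423 + 0.5431 + 0.1887 + 0.04917 = 2.8233
a^5/(5!(1-ρ)) = 1.2299/(120 × 0.7915) = 0.01295
P₀ = 1/(2.8233 + 0.01295) = 0.3526
Lq = P₀·a^5·ρ / (5!(1-ρ)²) = 0.35258 × 1.2299 × 0.20845 / (120 × 0.62655) = 0.001202
Wq = Lq/λ = 0.0012022/7.4 = 0.0001625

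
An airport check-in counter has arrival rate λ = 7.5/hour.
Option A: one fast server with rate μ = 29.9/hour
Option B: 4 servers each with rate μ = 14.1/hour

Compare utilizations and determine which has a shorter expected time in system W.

Option A: single server μ = 29.9 (M/M/1)
  ρ_A = 7.5/29.9 = 0.2508
  W_A = 1/(μ-λ) = 1/(29.9-7.5) = 1/22.40 = 0.04464

Option B: 4 servers μ = 14.1 (M/M/4)
  ρ_B = λ/(cμ) = 7.5/(4×14.1) = 0.1330
  Offered load a = λ/μ = cρ = 7.5/14.1 = 0.5319
  P₀ = [ Σₙ₌₀^3 aⁿ/n! + a^4/(4!(1-ρ)) ]⁻¹
  Σ = a^0/0! + a^1/1! + a^2/2! + a^3/3! = 1.0000 + 0.5319 + 0.1415 + 0.02508 = 1.6985
  a^4/(4!(1-ρ)) = 0.08005/(24 × 0.8670) = 0.003847
  P₀ = 1/(1.6985 + 0.003847) = 0.5874
  Lq = P₀·a^4·ρ / (4!(1-ρ)²) = 0.5874 × 0.08005 × 0.1330 / (24 × 0.7517) = 0.0003466
  Wq_B = Lq/λ = 0.0003466/7.5 = 0.00004621
  W_B = Wq_B + 1/μ = 0.00004621 + 0.07092 = 0.07097

Since W_A = 0.04464 < W_B = 0.07097, Option A (single fast server) has the shorter time in system.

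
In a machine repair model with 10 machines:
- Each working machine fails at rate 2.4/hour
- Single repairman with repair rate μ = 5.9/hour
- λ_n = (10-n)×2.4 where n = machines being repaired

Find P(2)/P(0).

P(2)/P(0) = ∏_{i=0}^{2-1} λ_i/μ_{i+1}
= (10-0)×2.4/5.9 × (10-1)×2.4/5.9
= 14.8923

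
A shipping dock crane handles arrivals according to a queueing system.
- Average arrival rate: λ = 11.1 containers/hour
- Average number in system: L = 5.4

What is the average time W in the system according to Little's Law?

Little's Law: L = λW, so W = L/λ
W = 5.4/11.1 = 0.4865 hours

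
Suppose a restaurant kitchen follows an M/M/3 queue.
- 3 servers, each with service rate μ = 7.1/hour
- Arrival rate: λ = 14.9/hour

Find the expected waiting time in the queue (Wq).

Traffic intensity: ρ = λ/(cμ) = 14.9/(3×7.1) = 0.6995
Since ρ = 0.6995 < 1, system is stable.
Offered load a = λ/μ = cρ = 14.9/7.1 = 2.0986
P₀ = [ Σₙ₌₀^2 aⁿ/n! + a^3/(3!(1-ρ)) ]⁻¹
Σ = a^0/0! + a^1/1! + a^2/2! = 1.0000 + 2.0986 + 2.2020 = 5.3006
a^3/(3!(1-ρ)) = 9.2424/(6 × 0.30047) = 5.1266
P₀ = 1/(5.3006 + 5.1266) = 0.09590
Lq = P₀·a^3·ρ / (3!(1-ρ)²) = 0.09590 × 9.2424 × 0.6995 / (6 × 0.09028) = 1.1446
Wq = Lq/λ = 1.1446/14.9 = 0.07682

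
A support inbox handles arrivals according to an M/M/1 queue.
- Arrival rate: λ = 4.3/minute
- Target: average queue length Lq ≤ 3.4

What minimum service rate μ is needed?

For M/M/1: Lq = λ²/(μ(μ-λ))
Need Lq ≤ 3.4, i.e. μ(μ-λ) ≥ λ²/3.4
μ² - 4.3μ - 18.49/3.4 ≥ 0  →  μ² - 4.3μ - 5.438235 ≥ 0
Quadratic formula (positive root): μ = [λ + √(λ² + 4×5.438235)]/2
Discriminant: 18.49 + 4×5.438235 = 40.2429, √40.2429 = 6.34373
μ ≥ (4.3 + 6.34373)/2 = 5.3219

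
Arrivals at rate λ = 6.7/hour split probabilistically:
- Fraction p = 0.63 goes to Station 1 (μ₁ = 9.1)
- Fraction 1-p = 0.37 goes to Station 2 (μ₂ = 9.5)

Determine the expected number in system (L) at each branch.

Effective rates: λ₁ = 6.7×0.63 = 4.221, λ₂ = 6.7×0.37 = 2.479
Station 1: ρ₁ = 4.221/9.1 = 0.46385, L₁ = ρ₁/(1-ρ₁) = 0.46385/(1-0.46385) = 0.8651
Station 2: ρ₂ = 2.479/9.5 = 0.26095, L₂ = ρ₂/(1-ρ₂) = 0.26095/(1-0.26095) = 0.3531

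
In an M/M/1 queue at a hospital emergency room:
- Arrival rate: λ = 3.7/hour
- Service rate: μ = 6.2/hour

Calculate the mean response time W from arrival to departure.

First, compute utilization: ρ = λ/μ = 3.7/6.2 = 0.5968
For M/M/1: W = 1/(μ-λ)
W = 1/(6.2-3.7) = 1/2.50
W = 0.4000 hours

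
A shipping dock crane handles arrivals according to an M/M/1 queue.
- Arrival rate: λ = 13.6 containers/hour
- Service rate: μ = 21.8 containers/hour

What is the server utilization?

Server utilization: ρ = λ/μ
ρ = 13.6/21.8 = 0.6239
The server is busy 62.39% of the time.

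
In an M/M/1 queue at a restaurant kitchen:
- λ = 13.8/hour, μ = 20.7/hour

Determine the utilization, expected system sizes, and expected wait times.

Step 1: ρ = λ/μ = 13.8/20.7 = 0.6667
Step 2: L = λ/(μ-λ) = 13.8/6.90 = 2.0000
Step 3: Lq = λ²/(μ(μ-λ)) = 190.44/(20.7×6.90) = 1.3333
Step 4: W = 1/(μ-λ) = 1/6.90 = 0.14493
Step 5: Wq = λ/(μ(μ-λ)) = 13.8/(20.7×6.90) = 0.09662
Step 6: P(0) = 1-ρ = 0.3333
Verify: L = λW = 13.8×0.14493 = 2.0000 ✔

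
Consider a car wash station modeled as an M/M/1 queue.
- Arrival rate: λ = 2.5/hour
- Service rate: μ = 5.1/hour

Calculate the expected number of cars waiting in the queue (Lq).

ρ = λ/μ = 2.5/5.1 = 0.4902
For M/M/1: Lq = λ²/(μ(μ-λ))
Lq = 6.25/(5.1 × 2.60)
Lq = 0.4713 cars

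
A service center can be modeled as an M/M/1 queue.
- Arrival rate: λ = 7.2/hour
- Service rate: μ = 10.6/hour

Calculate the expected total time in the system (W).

First, compute utilization: ρ = λ/μ = 7.2/10.6 = 0.6792
For M/M/1: W = 1/(μ-λ)
W = 1/(10.6-7.2) = 1/3.40
W = 0.2941 hours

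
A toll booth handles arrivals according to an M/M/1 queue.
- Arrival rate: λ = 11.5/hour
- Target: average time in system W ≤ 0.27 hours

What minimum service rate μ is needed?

For M/M/1: W = 1/(μ-λ)
Need W ≤ 0.27, so 1/(μ-λ) ≤ 0.27
μ - λ ≥ 1/0.27 = 3.7037
μ ≥ 11.5 + 3.7037 = 15.2037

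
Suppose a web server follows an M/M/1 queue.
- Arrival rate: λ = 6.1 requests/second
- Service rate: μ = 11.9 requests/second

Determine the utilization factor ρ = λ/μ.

Server utilization: ρ = λ/μ
ρ = 6.1/11.9 = 0.5126
The server is busy 51.26% of the time.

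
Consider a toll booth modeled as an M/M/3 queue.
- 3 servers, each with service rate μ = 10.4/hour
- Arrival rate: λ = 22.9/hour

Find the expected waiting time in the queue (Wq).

Traffic intensity: ρ = λ/(cμ) = 22.9/(3×10.4) = 0.7340
Since ρ = 0.7340 < 1, system is stable.
Offered load a = λ/μ = cρ = 22.9/10.4 = 2.2019
P₀ = [ Σₙ₌₀^2 aⁿ/n! + a^3/(3!(1-ρ)) ]⁻¹
Σ = a^0/0! + a^1/1! + a^2/2! = 1.000000 + 2.201923 + 2.424233 = 5.6262
a^3/(3!(1-ρ)) = 10.6759/(6 × 0.266026) = 6.6885
P₀ = 1/(5.6262 + 6.6885) = 0.08120
Lq = P₀·a^3·ρ / (3!(1-ρ)²) = 0.08120 × 10.6759 × 0.7340 / (6 × 0.07077) = 1.4985
Wq = Lq/λ = 1.4985/22.9 = 0.06544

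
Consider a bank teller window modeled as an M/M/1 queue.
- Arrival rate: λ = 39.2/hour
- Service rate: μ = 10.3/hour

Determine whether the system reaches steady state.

Stability requires ρ = λ/(cμ) < 1
ρ = 39.2/(1 × 10.3) = 39.2/10.30 = 3.8058
Since 3.8058 ≥ 1, the system is UNSTABLE.
Queue grows without bound. Need μ > λ = 39.2.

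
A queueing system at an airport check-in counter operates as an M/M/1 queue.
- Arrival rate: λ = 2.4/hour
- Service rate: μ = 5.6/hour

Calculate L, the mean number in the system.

ρ = λ/μ = 2.4/5.6 = 0.4286
For M/M/1: L = λ/(μ-λ)
L = 2.4/(5.6-2.4) = 2.4/3.20
L = 0.7500 passengers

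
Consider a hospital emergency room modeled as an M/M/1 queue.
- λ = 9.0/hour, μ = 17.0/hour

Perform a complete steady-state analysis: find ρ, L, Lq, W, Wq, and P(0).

Step 1: ρ = λ/μ = 9.0/17.0 = 0.5294
Step 2: L = λ/(μ-λ) = 9.0/8.00 = 1.1250
Step 3: Lq = λ²/(μ(μ-λ)) = 81.00/(17.0×8.00) = 0.5956
Step 4: W = 1/(μ-λ) = 1/8.00 = 0.1250
Step 5: Wq = λ/(μ(μ-λ)) = 9.0/(17.0×8.00) = 0.06618
Step 6: P(0) = 1-ρ = 0.4706
Verify: L = λW = 9.0×0.1250 = 1.1250 ✔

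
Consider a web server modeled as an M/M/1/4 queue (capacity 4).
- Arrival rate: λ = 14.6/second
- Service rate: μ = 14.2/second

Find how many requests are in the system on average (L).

ρ = λ/μ = 14.6/14.2 = 1.02817
P₀ = (1-ρ)/(1-ρ^(K+1)) = (1-1.02817)/(1-1.02817^5) = -0.028170/-0.14901 = 0.1890
P_K = P₀×ρ^K = 0.18904 × 1.02817^4 = 0.18904 × 1.1175 = 0.2113
L = ρ[1 - (K+1)ρ^K + Kρ^(K+1)] / [(1-ρ)(1-ρ^(K+1))]
L = 1.02817 × (1 - 5×1.11753134 + 4×1.14901220) / ((1 - 1.02817) × (1 - 1.14901220)) = 2.0555 requests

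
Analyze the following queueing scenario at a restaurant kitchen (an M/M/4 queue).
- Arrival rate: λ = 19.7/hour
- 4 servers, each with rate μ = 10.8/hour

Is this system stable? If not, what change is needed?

Stability requires ρ = λ/(cμ) < 1
ρ = 19.7/(4 × 10.8) = 19.7/43.20 = 0.4560
Since 0.4560 < 1, the system is STABLE.
The servers are busy 45.60% of the time.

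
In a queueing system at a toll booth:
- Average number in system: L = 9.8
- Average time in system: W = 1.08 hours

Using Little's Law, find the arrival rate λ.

Little's Law: L = λW, so λ = L/W
λ = 9.8/1.08 = 9.0741 vehicles/hour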